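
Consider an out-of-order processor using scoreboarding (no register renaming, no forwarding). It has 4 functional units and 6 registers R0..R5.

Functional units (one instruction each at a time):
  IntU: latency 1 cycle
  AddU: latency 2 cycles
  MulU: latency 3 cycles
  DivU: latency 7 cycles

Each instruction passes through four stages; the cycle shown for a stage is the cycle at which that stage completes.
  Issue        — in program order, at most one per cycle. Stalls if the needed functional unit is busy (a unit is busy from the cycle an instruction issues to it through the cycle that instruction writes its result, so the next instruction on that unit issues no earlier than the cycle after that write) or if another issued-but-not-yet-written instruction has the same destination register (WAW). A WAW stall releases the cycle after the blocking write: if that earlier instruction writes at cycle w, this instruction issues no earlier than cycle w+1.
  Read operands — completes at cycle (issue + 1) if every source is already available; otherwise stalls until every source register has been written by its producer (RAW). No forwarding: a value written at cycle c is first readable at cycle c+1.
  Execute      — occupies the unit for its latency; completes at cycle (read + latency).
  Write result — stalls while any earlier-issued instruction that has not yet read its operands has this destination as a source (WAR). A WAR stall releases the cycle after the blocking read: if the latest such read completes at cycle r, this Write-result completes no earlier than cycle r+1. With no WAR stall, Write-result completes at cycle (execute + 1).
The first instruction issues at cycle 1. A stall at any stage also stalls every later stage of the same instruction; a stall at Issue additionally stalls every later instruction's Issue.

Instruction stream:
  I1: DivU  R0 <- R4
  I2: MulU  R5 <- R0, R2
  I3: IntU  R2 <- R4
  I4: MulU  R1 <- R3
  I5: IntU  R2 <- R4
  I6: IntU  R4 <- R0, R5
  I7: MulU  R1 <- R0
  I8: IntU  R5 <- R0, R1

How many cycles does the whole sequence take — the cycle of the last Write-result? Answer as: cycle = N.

cycle = 30

c1: I1→DivU
c2: I1 RO, I2→MulU
c3: I3→IntU
c4: I3 RO
c5: I3 EX
c9: I1 EX
c10: I1 WR R0
c11: I2 RO
c12: I3 WR R2
c14: I2 EX
c15: I2 WR R5
c16: I4→MulU
c17: I4 RO, I5→IntU
c18: I5 RO
c19: I5 EX
c20: I4 EX, I5 WR R2
c21: I4 WR R1, I6→IntU
c22: I6 RO, I7→MulU
c23: I6 EX, I7 RO
c24: I6 WR R4
c25: I8→IntU
c26: I7 EX
c27: I7 WR R1
c28: I8 RO
c29: I8 EX
c30: I8 WR R5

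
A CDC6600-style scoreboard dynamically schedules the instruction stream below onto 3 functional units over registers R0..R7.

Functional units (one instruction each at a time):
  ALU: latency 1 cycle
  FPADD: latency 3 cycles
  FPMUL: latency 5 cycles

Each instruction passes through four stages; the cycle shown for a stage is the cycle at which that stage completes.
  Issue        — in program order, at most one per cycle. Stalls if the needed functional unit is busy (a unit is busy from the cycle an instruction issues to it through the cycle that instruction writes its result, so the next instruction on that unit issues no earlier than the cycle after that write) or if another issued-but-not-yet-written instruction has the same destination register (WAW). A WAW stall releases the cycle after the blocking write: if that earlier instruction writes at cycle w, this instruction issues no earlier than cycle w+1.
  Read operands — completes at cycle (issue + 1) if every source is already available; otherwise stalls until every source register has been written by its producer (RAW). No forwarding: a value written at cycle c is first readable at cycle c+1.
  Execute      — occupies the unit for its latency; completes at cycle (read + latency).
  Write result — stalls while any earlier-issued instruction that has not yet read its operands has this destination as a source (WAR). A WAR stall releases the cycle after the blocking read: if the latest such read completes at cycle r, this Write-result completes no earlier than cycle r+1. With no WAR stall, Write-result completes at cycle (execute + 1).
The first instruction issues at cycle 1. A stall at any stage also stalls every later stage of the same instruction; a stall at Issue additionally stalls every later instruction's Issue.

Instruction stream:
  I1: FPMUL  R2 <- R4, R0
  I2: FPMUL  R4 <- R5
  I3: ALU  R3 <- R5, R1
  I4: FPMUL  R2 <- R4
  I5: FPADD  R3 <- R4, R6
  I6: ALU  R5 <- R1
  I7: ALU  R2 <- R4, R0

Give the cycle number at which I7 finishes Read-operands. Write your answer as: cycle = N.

I1: IS=1 RO=2 EX=7 WR=8
I2: IS=9 RO=10 EX=15 WR=16  [struct: FPMUL busy until I1 writes@8]
I3: IS=10 RO=11 EX=12 WR=13
I4: IS=17 RO=18 EX=23 WR=24  [struct: FPMUL busy until I2 writes@16]
I5: IS=18 RO=19 EX=22 WR=23
I6: IS=19 RO=20 EX=21 WR=22
I7: IS=25 RO=26 EX=27 WR=28  [WAW R2: wait I4 write@24]

cycle = 26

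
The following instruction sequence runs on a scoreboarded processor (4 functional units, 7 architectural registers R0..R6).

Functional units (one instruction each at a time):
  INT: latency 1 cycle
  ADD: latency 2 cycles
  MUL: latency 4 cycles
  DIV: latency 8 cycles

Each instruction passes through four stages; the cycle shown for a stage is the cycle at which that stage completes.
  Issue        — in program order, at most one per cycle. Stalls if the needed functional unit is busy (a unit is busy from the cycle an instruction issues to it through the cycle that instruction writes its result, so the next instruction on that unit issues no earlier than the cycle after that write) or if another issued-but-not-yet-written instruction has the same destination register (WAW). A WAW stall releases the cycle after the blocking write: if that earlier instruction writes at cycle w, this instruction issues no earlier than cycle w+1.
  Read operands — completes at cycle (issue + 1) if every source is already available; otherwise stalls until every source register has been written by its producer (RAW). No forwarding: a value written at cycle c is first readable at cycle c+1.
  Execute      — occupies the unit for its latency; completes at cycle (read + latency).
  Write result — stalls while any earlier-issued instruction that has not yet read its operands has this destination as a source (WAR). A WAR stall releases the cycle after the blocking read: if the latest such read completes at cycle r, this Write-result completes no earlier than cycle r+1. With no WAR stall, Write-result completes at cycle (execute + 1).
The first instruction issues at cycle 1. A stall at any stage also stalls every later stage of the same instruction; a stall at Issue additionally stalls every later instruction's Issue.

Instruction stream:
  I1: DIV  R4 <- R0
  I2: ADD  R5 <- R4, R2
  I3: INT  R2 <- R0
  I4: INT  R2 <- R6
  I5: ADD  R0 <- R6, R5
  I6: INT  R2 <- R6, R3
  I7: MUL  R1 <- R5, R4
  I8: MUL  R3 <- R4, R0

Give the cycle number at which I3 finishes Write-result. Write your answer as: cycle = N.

c1: I1→DIV
c2: I1 RO | I2→ADD
c3: I3→INT
c4: I3 RO
c5: I3 EX
c10: I1 EX
c11: I1 WR R4
c12: I2 RO
c13: I3 WR R2
c14: I2 EX | I4→INT
c15: I2 WR R5 | I4 RO
c16: I4 EX | I5→ADD
c17: I4 WR R2 | I5 RO
c18: I6→INT
c19: I5 EX | I6 RO | I7→MUL
c20: I5 WR R0 | I6 EX | I7 RO
c21: I6 WR R2
c24: I7 EX
c25: I7 WR R1
c26: I8→MUL
c27: I8 RO
c31: I8 EX
c32: I8 WR R3

cycle = 13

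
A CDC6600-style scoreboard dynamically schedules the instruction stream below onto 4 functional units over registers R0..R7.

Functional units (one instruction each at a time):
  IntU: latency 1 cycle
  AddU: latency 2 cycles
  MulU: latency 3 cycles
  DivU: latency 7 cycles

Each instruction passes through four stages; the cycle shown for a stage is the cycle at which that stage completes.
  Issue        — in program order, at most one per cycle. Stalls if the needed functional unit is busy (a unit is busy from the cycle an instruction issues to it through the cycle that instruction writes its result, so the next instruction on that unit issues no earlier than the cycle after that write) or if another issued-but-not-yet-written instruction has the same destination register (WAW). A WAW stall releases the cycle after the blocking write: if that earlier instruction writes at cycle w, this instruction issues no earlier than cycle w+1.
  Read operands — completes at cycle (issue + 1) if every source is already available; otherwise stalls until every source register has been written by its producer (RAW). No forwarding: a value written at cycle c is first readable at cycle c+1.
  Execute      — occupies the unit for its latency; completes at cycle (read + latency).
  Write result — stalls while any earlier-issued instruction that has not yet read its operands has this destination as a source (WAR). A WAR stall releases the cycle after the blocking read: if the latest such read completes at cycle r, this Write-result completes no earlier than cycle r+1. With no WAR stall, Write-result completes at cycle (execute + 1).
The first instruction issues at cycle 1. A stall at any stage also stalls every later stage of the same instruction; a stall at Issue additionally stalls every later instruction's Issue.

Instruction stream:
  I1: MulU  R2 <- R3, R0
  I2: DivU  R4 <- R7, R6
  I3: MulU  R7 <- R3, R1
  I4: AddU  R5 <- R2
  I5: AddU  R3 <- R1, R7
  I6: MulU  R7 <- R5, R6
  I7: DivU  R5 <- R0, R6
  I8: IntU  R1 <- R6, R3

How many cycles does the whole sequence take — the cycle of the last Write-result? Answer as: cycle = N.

t=1  issue I1 (MulU)
t=2  I1 read-ops, issue I2 (DivU)
t=3  I2 read-ops
t=5  I1 finished on MulU
t=6  I1→R2
t=7  issue I3 (MulU)
t=8  I3 read-ops, issue I4 (AddU)
t=9  I4 read-ops
t=10  I2 finished on DivU
t=11  I2→R4, I3 finished on MulU, I4 finished on AddU
t=12  I3→R7, I4→R5
t=13  issue I5 (AddU)
t=14  I5 read-ops, issue I6 (MulU)
t=15  I6 read-ops, issue I7 (DivU)
t=16  I5 finished on AddU, I7 read-ops, issue I8 (IntU)
t=17  I5→R3
t=18  I6 finished on MulU, I8 read-ops
t=19  I6→R7, I8 finished on IntU
t=20  I8→R1
t=23  I7 finished on DivU
t=24  I7→R5

cycle = 24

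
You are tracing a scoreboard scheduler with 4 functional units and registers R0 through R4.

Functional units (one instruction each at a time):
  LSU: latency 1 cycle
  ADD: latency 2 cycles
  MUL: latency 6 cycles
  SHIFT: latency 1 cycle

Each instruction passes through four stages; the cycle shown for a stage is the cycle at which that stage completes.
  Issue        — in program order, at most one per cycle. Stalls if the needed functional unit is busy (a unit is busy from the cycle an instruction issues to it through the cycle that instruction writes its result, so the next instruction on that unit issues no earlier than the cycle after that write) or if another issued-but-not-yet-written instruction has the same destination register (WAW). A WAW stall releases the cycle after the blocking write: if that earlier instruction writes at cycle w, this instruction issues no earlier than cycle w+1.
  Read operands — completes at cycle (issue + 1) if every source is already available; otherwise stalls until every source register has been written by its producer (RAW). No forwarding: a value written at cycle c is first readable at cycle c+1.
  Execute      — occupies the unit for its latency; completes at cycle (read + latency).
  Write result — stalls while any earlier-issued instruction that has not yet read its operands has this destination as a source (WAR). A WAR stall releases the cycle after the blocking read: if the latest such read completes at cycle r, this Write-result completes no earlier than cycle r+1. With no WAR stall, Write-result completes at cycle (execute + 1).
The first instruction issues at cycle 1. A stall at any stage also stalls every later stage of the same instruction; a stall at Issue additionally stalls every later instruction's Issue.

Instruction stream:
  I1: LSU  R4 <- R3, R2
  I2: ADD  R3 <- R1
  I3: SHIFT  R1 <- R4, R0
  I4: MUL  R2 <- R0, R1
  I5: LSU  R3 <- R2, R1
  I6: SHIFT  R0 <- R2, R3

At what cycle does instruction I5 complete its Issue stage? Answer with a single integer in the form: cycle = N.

I1  is:1  ro:2  ex:3  wr:4
I2  is:2  ro:3  ex:5  wr:6
I3  is:3  ro:5  ex:6  wr:7  — RAW R4: wait I1 write@4
I4  is:4  ro:8  ex:14  wr:15  — RAW R1: wait I3 write@7
I5  is:7  ro:16  ex:17  wr:18  — WAW R3: wait I2 write@6, RAW R2: wait I4 write@15
I6  is:8  ro:19  ex:20  wr:21  — RAW R3: wait I5 write@18

cycle = 7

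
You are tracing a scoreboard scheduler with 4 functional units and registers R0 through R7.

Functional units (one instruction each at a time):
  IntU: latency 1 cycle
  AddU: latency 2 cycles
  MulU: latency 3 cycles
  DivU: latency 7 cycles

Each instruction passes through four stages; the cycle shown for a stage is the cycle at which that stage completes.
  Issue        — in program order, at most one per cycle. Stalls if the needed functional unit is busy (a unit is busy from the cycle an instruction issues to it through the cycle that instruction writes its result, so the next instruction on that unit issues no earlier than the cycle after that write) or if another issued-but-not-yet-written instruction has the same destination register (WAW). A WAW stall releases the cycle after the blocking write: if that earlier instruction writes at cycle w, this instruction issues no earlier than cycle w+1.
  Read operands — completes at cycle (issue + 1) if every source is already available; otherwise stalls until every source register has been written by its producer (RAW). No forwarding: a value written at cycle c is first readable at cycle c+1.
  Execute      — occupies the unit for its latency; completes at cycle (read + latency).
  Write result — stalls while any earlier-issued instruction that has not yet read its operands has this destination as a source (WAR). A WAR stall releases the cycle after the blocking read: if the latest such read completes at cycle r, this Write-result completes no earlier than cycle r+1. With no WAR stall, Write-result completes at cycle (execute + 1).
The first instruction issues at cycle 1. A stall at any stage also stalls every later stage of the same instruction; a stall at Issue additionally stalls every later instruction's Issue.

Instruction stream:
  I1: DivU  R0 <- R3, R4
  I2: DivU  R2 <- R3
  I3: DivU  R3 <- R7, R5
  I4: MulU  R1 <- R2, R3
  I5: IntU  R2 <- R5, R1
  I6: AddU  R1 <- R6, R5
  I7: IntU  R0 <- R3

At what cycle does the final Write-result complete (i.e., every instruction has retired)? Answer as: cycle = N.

cycle = 42

cycle 1: I1→DivU
cycle 2: I1 RO
cycle 9: I1 EX
cycle 10: I1 WR R0
cycle 11: I2→DivU
cycle 12: I2 RO
cycle 19: I2 EX
cycle 20: I2 WR R2
cycle 21: I3→DivU
cycle 22: I3 RO, I4→MulU
cycle 23: I5→IntU
cycle 29: I3 EX
cycle 30: I3 WR R3
cycle 31: I4 RO
cycle 34: I4 EX
cycle 35: I4 WR R1
cycle 36: I5 RO, I6→AddU
cycle 37: I5 EX, I6 RO
cycle 38: I5 WR R2
cycle 39: I6 EX, I7→IntU
cycle 40: I6 WR R1, I7 RO
cycle 41: I7 EX
cycle 42: I7 WR R0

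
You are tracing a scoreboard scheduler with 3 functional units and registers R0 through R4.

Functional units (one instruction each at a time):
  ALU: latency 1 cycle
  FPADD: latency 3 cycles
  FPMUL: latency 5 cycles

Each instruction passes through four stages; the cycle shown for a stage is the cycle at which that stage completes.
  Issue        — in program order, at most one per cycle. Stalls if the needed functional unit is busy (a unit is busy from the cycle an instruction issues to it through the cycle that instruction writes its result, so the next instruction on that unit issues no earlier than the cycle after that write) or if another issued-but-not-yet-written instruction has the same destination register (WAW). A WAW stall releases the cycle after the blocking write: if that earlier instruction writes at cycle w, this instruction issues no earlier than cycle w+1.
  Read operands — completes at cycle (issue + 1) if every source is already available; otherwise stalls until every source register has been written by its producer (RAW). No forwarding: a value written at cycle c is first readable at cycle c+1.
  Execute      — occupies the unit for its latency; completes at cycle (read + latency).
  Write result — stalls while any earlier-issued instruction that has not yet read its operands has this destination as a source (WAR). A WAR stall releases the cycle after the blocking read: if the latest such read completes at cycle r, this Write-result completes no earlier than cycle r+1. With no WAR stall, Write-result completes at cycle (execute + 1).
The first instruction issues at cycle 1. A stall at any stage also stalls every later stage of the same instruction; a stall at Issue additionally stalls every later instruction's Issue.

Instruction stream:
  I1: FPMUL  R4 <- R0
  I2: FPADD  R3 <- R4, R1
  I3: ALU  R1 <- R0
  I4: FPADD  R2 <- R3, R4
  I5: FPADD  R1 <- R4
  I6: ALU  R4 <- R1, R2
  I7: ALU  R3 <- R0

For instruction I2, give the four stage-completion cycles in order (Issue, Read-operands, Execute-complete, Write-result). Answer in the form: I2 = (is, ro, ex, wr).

I2 = (2, 9, 12, 13)

[I1] 1/2/7/8
[I2] 2/9/12/13  (RAW R4: wait I1 write@8)
[I3] 3/4/5/10  (WAR R1: wait I2 read@9)
[I4] 14/15/18/19  (struct: FPADD busy until I2 writes@13)
[I5] 20/21/24/25  (struct: FPADD busy until I4 writes@19)
[I6] 21/26/27/28  (RAW R1: wait I5 write@25)
[I7] 29/30/31/32  (struct: ALU busy until I6 writes@28)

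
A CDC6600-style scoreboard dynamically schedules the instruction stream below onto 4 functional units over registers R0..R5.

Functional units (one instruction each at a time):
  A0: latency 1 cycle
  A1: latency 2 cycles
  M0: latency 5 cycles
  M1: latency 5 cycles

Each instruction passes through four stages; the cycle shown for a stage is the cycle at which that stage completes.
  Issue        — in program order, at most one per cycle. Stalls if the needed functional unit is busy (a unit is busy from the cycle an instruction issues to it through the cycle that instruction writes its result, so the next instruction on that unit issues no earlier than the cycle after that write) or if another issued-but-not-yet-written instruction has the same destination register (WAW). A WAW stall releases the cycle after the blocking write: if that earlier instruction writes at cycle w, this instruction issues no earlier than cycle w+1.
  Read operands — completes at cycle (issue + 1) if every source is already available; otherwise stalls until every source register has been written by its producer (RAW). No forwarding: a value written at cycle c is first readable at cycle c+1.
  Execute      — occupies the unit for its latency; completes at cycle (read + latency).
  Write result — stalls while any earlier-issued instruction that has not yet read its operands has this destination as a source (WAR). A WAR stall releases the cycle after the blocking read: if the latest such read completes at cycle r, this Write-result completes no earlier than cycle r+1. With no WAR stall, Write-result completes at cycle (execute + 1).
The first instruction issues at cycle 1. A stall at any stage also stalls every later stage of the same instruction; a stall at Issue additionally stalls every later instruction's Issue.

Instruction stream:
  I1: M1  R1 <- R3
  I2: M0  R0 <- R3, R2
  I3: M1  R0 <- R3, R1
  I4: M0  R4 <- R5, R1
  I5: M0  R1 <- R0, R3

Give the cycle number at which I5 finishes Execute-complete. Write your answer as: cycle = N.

cycle = 25

t=1  I1 dispatched to M1
t=2  I1 operands ready | I2 dispatched to M0
t=3  I2 operands ready
t=7  I1 complete
t=8  R1←I1 | I2 complete
t=9  R0←I2
t=10  I3 dispatched to M1
t=11  I3 operands ready | I4 dispatched to M0
t=12  I4 operands ready
t=16  I3 complete
t=17  R0←I3 | I4 complete
t=18  R4←I4
t=19  I5 dispatched to M0
t=20  I5 operands ready
t=25  I5 complete
t=26  R1←I5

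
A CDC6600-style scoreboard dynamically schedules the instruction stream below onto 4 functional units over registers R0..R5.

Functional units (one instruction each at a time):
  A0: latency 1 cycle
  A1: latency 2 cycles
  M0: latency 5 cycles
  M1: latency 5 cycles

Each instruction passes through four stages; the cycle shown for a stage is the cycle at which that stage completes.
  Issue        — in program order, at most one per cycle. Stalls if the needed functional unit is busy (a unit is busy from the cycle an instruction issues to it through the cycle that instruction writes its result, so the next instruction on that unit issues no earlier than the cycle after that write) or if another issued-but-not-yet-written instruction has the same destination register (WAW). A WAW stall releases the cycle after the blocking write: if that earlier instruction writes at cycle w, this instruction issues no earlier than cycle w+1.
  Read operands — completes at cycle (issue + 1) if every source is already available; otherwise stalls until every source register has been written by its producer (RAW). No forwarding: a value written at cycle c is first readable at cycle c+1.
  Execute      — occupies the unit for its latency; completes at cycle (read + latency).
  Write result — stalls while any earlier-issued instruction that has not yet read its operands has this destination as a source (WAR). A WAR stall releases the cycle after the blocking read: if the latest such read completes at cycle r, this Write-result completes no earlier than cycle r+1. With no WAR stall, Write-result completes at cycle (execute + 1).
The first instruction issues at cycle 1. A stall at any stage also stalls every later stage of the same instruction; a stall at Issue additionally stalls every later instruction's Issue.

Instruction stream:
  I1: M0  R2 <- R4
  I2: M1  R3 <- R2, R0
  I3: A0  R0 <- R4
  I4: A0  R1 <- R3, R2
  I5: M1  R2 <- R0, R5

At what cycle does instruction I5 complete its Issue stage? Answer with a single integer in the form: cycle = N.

cycle = 16

t=1  I1 issues→M0
t=2  I1 reads, I2 issues→M1
t=3  I3 issues→A0
t=4  I3 reads
t=5  I3 exec-done
t=7  I1 exec-done
t=8  I1 writes R2
t=9  I2 reads
t=10  I3 writes R0
t=11  I4 issues→A0
t=14  I2 exec-done
t=15  I2 writes R3
t=16  I4 reads, I5 issues→M1
t=17  I4 exec-done, I5 reads
t=18  I4 writes R1
t=22  I5 exec-done
t=23  I5 writes R2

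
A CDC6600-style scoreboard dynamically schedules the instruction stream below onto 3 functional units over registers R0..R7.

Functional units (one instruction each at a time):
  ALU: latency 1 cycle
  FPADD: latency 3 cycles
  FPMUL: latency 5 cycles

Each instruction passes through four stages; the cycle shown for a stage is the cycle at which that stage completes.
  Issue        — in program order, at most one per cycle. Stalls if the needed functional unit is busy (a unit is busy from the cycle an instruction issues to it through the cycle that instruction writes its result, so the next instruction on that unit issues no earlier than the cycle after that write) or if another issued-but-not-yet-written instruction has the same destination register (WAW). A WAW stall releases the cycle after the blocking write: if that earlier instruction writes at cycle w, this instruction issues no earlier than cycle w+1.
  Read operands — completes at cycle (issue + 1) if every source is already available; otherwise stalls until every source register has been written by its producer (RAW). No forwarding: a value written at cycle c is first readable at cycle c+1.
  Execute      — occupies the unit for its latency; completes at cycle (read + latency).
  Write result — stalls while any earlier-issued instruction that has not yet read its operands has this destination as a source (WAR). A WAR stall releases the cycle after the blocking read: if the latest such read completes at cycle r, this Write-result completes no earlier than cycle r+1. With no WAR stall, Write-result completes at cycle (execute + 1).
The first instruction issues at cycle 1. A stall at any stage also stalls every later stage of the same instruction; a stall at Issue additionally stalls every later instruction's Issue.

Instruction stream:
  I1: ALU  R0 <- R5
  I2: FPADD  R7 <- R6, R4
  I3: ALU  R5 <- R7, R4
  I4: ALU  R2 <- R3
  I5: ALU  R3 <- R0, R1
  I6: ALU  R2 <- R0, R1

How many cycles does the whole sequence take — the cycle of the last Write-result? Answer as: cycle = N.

c1: I1 dispatched to ALU
c2: I1 operands ready, I2 dispatched to FPADD
c3: I1 complete, I2 operands ready
c4: R0←I1
c5: I3 dispatched to ALU
c6: I2 complete
c7: R7←I2
c8: I3 operands ready
c9: I3 complete
c10: R5←I3
c11: I4 dispatched to ALU
c12: I4 operands ready
c13: I4 complete
c14: R2←I4
c15: I5 dispatched to ALU
c16: I5 operands ready
c17: I5 complete
c18: R3←I5
c19: I6 dispatched to ALU
c20: I6 operands ready
c21: I6 complete
c22: R2←I6

cycle = 22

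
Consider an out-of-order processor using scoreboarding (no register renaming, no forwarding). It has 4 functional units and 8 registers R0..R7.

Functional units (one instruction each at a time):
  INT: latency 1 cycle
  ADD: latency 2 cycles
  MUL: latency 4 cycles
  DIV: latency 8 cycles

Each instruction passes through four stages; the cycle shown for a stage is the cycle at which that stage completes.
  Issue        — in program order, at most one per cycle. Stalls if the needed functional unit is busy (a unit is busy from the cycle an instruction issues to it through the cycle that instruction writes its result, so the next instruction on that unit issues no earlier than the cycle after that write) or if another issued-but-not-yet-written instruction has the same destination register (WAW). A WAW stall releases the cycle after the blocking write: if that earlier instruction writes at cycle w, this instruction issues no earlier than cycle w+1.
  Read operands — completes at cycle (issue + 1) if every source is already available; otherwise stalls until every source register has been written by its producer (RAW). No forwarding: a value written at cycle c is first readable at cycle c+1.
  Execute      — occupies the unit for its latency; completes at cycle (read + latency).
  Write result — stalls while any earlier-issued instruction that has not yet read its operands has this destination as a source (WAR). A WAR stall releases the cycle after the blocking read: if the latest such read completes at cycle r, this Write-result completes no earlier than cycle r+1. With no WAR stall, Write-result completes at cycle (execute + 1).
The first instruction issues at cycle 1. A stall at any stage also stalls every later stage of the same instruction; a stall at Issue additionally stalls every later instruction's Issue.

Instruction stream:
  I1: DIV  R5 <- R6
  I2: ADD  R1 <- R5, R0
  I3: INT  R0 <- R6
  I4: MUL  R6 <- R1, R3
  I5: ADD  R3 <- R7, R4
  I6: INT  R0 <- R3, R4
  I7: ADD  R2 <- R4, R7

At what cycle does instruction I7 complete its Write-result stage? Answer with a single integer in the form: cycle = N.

cycle = 25

t=1  issue I1 (DIV)
t=2  I1 read-ops · issue I2 (ADD)
t=3  issue I3 (INT)
t=4  I3 read-ops · issue I4 (MUL)
t=5  I3 finished on INT
t=10  I1 finished on DIV
t=11  I1→R5
t=12  I2 read-ops
t=13  I3→R0
t=14  I2 finished on ADD
t=15  I2→R1
t=16  I4 read-ops · issue I5 (ADD)
t=17  I5 read-ops · issue I6 (INT)
t=19  I5 finished on ADD
t=20  I4 finished on MUL · I5→R3
t=21  I4→R6 · I6 read-ops · issue I7 (ADD)
t=22  I6 finished on INT · I7 read-ops
t=23  I6→R0
t=24  I7 finished on ADD
t=25  I7→R2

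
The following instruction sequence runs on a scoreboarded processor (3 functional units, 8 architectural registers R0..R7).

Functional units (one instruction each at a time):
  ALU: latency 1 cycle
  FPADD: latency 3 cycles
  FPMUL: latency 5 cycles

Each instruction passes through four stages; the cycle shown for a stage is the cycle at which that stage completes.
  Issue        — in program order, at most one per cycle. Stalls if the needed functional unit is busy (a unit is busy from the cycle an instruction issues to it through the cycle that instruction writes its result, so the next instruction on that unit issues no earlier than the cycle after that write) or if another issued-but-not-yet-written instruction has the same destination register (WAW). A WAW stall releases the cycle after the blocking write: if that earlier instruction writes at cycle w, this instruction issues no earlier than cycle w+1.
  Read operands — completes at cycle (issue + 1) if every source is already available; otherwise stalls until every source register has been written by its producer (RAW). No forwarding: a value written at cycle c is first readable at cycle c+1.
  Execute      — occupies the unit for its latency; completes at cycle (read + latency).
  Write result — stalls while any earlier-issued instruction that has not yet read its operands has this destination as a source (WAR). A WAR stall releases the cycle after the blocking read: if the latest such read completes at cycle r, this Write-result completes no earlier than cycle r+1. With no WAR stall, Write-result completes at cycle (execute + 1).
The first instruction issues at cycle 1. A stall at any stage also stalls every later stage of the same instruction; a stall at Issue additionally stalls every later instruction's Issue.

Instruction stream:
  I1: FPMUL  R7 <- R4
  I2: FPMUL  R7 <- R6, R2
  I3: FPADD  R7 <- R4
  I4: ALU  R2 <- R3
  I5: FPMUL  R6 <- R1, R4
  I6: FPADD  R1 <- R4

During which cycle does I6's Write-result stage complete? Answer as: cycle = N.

cycle = 28

[1] I1 dispatched to FPMUL
[2] I1 operands ready
[7] I1 complete
[8] R7←I1
[9] I2 dispatched to FPMUL
[10] I2 operands ready
[15] I2 complete
[16] R7←I2
[17] I3 dispatched to FPADD
[18] I3 operands ready · I4 dispatched to ALU
[19] I4 operands ready · I5 dispatched to FPMUL
[20] I4 complete · I5 operands ready
[21] I3 complete · R2←I4
[22] R7←I3
[23] I6 dispatched to FPADD
[24] I6 operands ready
[25] I5 complete
[26] R6←I5
[27] I6 complete
[28] R1←I6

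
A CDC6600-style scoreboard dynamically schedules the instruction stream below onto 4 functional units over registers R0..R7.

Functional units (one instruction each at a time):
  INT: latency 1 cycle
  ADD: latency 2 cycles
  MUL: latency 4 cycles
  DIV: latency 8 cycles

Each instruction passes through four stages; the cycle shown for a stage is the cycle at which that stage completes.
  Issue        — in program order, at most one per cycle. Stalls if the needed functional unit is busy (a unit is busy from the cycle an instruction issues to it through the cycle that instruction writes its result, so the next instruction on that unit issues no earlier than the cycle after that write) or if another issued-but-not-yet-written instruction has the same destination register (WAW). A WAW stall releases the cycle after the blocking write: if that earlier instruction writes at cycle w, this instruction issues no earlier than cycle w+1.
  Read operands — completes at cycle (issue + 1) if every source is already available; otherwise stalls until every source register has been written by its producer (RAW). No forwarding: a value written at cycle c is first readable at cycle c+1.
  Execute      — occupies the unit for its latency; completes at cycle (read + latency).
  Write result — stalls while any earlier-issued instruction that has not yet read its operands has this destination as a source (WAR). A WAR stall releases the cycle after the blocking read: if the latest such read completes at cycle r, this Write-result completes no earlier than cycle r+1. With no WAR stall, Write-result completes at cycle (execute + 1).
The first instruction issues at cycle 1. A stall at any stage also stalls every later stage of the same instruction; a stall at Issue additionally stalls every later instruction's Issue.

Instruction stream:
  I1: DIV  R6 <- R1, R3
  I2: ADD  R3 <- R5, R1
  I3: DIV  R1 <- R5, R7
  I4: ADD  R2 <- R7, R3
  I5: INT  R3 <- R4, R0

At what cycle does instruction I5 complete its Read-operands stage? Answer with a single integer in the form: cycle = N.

cycle = 15

t=1  I1→DIV
t=2  I1 RO, I2→ADD
t=3  I2 RO
t=5  I2 EX
t=6  I2 WR R3
t=10  I1 EX
t=11  I1 WR R6
t=12  I3→DIV
t=13  I3 RO, I4→ADD
t=14  I4 RO, I5→INT
t=15  I5 RO
t=16  I4 EX, I5 EX
t=17  I4 WR R2, I5 WR R3
t=21  I3 EX
t=22  I3 WR R1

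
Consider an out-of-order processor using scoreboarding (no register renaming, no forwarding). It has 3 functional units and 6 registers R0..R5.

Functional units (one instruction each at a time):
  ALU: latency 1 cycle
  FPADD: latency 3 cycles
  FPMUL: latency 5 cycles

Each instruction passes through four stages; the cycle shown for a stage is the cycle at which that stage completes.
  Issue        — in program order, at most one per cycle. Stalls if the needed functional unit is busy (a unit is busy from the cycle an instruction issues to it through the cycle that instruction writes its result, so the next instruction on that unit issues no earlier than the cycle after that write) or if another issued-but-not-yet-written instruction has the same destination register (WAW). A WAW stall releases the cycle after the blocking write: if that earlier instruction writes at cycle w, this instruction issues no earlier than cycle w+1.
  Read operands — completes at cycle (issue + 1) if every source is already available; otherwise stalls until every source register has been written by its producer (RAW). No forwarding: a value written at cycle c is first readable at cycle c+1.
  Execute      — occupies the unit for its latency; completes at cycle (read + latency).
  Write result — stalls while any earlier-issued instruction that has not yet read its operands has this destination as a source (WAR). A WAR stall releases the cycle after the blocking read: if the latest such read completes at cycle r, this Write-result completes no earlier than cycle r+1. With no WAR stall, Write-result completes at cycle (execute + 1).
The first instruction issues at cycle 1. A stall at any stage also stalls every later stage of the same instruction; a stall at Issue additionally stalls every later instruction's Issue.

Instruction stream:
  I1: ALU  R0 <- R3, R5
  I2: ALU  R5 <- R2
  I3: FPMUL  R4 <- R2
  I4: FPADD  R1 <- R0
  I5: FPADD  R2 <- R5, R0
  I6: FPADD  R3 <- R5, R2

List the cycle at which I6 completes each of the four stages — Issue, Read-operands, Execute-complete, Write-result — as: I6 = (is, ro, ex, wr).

I6 = (19, 20, 23, 24)

[I1] 1/2/3/4
[I2] 5/6/7/8  (struct: ALU busy until I1 writes@4)
[I3] 6/7/12/13
[I4] 7/8/11/12
[I5] 13/14/17/18  (struct: FPADD busy until I4 writes@12)
[I6] 19/20/23/24  (struct: FPADD busy until I5 writes@18)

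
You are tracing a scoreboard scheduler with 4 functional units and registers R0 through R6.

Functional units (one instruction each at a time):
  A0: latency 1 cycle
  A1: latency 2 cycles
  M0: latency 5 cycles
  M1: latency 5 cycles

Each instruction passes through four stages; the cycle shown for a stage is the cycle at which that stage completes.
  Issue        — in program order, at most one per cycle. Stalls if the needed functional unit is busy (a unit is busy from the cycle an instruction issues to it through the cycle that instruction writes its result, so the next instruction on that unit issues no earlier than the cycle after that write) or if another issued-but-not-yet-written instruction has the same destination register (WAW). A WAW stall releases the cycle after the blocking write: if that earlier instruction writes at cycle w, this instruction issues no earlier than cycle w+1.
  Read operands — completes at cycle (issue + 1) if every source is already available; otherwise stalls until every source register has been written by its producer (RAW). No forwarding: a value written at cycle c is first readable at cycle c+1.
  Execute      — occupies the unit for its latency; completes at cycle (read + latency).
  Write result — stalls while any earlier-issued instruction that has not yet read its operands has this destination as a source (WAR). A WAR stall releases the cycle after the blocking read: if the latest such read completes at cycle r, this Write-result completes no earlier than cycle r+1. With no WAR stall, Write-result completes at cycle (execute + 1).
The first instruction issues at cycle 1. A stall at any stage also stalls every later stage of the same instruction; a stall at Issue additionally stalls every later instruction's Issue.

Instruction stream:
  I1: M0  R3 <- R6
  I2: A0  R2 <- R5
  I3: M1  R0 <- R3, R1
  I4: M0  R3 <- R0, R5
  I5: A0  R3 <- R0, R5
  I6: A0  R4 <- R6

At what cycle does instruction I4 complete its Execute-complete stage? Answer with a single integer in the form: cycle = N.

cycle = 21

I1  is:1  ro:2  ex:7  wr:8
I2  is:2  ro:3  ex:4  wr:5
I3  is:3  ro:9  ex:14  wr:15  — RAW R3: wait I1 write@8
I4  is:9  ro:16  ex:21  wr:22  — struct: M0 busy until I1 writes@8, RAW R0: wait I3 write@15
I5  is:23  ro:24  ex:25  wr:26  — WAW R3: wait I4 write@22
I6  is:27  ro:28  ex:29  wr:30  — struct: A0 busy until I5 writes@26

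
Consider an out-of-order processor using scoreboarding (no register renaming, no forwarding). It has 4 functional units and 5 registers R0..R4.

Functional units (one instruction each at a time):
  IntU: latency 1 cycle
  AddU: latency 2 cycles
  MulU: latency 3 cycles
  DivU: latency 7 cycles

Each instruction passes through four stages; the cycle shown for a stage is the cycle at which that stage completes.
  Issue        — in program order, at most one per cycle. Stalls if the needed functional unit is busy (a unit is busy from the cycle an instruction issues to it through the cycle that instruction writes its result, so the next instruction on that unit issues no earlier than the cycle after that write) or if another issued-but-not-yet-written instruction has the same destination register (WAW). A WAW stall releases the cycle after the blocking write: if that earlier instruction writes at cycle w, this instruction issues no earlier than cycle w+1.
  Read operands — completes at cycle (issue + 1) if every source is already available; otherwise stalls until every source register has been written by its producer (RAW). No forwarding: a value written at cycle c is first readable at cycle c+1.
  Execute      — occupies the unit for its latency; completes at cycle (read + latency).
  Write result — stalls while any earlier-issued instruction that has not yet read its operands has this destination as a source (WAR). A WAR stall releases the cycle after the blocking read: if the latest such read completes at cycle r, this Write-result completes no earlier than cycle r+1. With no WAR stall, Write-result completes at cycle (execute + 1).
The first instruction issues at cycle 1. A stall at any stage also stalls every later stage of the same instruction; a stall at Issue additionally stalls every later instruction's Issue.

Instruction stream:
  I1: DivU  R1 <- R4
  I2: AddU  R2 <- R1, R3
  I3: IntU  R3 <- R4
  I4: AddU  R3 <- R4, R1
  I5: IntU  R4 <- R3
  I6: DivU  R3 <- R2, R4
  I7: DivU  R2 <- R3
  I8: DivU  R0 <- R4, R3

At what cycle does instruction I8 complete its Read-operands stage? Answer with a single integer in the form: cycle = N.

cycle = 43

I1: IS=1 RO=2 EX=9 WR=10
I2: IS=2 RO=11 EX=13 WR=14  [RAW R1: wait I1 write@10]
I3: IS=3 RO=4 EX=5 WR=12  [WAR R3: wait I2 read@11]
I4: IS=15 RO=16 EX=18 WR=19  [struct: AddU busy until I2 writes@14]
I5: IS=16 RO=20 EX=21 WR=22  [RAW R3: wait I4 write@19]
I6: IS=20 RO=23 EX=30 WR=31  [WAW R3: wait I4 write@19; RAW R4: wait I5 write@22]
I7: IS=32 RO=33 EX=40 WR=41  [struct: DivU busy until I6 writes@31]
I8: IS=42 RO=43 EX=50 WR=51  [struct: DivU busy until I7 writes@41]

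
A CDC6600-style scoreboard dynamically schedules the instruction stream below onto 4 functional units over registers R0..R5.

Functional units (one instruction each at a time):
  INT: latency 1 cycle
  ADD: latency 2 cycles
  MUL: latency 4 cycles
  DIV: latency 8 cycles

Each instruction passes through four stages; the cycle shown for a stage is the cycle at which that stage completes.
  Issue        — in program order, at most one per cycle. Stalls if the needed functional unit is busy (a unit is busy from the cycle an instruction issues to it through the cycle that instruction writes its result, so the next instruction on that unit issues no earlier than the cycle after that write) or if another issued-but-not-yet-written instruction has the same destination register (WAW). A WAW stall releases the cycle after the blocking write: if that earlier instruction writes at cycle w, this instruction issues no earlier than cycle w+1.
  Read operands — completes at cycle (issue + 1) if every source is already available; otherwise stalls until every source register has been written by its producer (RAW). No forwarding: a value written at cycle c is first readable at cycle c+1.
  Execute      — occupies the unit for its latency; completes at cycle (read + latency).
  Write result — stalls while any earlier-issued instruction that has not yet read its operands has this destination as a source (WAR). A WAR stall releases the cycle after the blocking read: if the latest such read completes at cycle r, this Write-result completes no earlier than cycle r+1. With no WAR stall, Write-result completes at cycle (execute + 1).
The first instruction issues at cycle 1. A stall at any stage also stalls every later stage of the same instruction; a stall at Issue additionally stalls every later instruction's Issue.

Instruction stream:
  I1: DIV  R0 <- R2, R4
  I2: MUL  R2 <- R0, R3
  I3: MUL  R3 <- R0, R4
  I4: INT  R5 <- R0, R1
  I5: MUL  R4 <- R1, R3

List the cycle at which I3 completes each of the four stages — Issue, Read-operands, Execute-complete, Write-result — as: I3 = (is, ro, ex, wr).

[I1] 1/2/10/11
[I2] 2/12/16/17  (RAW R0: wait I1 write@11)
[I3] 18/19/23/24  (struct: MUL busy until I2 writes@17)
[I4] 19/20/21/22
[I5] 25/26/30/31  (struct: MUL busy until I3 writes@24)

I3 = (18, 19, 23, 24)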